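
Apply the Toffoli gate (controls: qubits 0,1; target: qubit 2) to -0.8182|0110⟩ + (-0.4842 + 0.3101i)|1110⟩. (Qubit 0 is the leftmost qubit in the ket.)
-0.8182|0110⟩ + (-0.4842 + 0.3101i)|1100⟩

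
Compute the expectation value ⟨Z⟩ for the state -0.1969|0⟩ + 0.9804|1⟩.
-0.9224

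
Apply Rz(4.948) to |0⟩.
(-0.7853 - 0.6191i)|0⟩

Rz(4.948) = [[e^(−iθ/2), 0], [0, e^(iθ/2)]] with e^(±iθ/2) = cos(θ/2) ± i·sin(θ/2); θ = 4.948, cos(θ/2) ≈ -0.785314, sin(θ/2) ≈ 0.619097.
With a = amp(|0⟩) = 1 and b = amp(|1⟩) = 0:
new amp(|0⟩) = (-0.785314 - 0.619097i)·a = (-0.7853 - 0.6191i)
new amp(|1⟩) = (-0.785314 + 0.619097i)·b = 0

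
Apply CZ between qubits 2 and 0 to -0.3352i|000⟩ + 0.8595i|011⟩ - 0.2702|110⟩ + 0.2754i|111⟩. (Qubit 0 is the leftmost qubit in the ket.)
-0.3352i|000⟩ + 0.8595i|011⟩ - 0.2702|110⟩ - 0.2754i|111⟩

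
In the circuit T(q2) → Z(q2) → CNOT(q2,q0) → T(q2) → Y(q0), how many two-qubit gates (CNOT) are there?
1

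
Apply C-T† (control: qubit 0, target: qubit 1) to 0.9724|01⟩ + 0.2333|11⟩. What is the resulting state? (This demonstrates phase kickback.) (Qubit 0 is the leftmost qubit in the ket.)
0.9724|01⟩ + (0.165 - 0.165i)|11⟩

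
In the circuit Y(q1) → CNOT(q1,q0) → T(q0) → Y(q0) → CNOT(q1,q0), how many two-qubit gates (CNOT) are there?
2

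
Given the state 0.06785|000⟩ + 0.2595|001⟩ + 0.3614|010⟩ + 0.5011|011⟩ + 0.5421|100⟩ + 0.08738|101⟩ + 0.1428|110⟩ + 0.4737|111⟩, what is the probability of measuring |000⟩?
0.004604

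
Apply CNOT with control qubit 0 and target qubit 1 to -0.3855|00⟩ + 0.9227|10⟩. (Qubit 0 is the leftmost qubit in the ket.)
-0.3855|00⟩ + 0.9227|11⟩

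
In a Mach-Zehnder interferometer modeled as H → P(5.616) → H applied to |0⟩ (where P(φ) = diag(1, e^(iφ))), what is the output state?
(0.8928 - 0.3094i)|0⟩ + (0.1072 + 0.3094i)|1⟩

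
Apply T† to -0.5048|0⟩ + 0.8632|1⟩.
-0.5048|0⟩ + (0.6104 - 0.6104i)|1⟩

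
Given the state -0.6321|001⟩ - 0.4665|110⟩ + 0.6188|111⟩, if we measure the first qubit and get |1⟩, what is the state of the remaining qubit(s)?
-0.602|10⟩ + 0.7985|11⟩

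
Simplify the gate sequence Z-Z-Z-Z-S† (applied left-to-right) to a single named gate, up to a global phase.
S†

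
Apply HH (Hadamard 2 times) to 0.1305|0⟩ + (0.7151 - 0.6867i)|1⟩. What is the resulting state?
0.1305|0⟩ + (0.7151 - 0.6867i)|1⟩

H² = I, so an even number of Hadamards cancels: H^2 = I and the state is unchanged.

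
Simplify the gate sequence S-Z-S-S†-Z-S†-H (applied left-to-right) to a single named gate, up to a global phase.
H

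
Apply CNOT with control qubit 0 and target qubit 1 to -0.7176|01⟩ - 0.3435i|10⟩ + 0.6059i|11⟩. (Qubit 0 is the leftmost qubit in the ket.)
-0.7176|01⟩ + 0.6059i|10⟩ - 0.3435i|11⟩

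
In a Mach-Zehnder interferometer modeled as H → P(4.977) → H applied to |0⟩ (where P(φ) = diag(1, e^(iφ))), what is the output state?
(0.6308 - 0.4826i)|0⟩ + (0.3692 + 0.4826i)|1⟩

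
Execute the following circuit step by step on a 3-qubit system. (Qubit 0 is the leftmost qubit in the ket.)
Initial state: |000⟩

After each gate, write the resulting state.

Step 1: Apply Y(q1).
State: i|010⟩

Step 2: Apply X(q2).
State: i|011⟩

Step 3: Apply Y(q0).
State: -|111⟩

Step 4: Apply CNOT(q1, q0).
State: -|011⟩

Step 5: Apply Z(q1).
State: |011⟩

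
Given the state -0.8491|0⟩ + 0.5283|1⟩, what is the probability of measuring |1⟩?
0.2791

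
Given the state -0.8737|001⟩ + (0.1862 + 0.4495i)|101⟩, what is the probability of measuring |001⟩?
0.7634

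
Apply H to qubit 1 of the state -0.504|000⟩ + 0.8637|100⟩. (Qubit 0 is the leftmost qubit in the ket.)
-0.3564|000⟩ - 0.3564|010⟩ + 0.6107|100⟩ + 0.6107|110⟩

H on qubit 1 mixes each pair of kets that differ only in qubit 1: amplitudes (a, b) of (|…0…⟩, |…1…⟩) become ((a + b)/√2, (a − b)/√2). Kets absent from the input have amplitude 0.
(|000⟩, |010⟩): (a, b) = (-0.504, 0) → (-0.3564, -0.3564)
(|100⟩, |110⟩): (a, b) = (0.8637, 0) → (0.6107, 0.6107)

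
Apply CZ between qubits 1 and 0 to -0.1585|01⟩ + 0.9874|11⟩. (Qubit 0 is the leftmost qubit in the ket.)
-0.1585|01⟩ - 0.9874|11⟩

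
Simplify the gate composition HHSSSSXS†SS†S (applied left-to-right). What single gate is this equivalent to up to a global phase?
X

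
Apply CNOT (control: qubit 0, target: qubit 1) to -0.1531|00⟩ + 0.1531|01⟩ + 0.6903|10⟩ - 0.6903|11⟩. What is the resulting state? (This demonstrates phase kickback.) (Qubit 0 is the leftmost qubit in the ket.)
-0.1531|00⟩ + 0.1531|01⟩ - 0.6903|10⟩ + 0.6903|11⟩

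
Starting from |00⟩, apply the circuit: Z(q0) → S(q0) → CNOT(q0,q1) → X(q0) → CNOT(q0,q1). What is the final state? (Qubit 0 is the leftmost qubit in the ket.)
|11⟩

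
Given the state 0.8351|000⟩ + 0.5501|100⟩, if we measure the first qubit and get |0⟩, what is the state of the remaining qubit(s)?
|00⟩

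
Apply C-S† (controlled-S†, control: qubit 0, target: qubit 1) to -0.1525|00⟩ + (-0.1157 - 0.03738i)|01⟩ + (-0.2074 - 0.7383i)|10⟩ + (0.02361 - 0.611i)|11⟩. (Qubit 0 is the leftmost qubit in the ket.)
-0.1525|00⟩ + (-0.1157 - 0.03738i)|01⟩ + (-0.2074 - 0.7383i)|10⟩ + (-0.611 - 0.02361i)|11⟩

C-S† leaves the control-|0⟩ kets |00⟩, |01⟩ unchanged and applies S† to qubit 1 on the control-|1⟩ pair (|10⟩, |11⟩).
S† = [[1, 0], [0, -i]].
With a = amp(|10⟩) = (-0.2074 - 0.7383i) and b = amp(|11⟩) = (0.02361 - 0.611i):
new amp(|10⟩) = (1)·a = (-0.2074 - 0.7383i)
new amp(|11⟩) = (-i)·b = (-0.611 - 0.02361i)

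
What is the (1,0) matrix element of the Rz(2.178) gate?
0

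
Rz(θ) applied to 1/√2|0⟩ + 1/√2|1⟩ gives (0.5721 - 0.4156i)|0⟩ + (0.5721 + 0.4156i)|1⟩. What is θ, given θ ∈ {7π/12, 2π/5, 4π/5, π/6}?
2π/5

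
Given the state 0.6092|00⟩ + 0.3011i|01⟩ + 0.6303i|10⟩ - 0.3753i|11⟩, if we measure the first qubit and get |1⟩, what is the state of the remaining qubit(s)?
0.8592i|0⟩ - 0.5116i|1⟩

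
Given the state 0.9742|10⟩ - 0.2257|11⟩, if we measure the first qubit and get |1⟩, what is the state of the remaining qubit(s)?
0.9742|0⟩ - 0.2257|1⟩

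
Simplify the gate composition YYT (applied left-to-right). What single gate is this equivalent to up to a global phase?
T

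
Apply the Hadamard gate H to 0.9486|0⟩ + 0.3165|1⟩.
0.8946|0⟩ + 0.447|1⟩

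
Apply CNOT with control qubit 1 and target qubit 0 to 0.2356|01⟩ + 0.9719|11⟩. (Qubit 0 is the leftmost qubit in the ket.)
0.9719|01⟩ + 0.2356|11⟩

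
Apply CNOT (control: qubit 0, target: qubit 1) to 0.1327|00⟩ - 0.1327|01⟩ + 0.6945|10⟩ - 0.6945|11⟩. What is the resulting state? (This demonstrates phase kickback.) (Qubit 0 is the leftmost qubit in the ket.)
0.1327|00⟩ - 0.1327|01⟩ - 0.6945|10⟩ + 0.6945|11⟩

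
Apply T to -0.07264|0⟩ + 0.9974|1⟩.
-0.07264|0⟩ + (0.7053 + 0.7053i)|1⟩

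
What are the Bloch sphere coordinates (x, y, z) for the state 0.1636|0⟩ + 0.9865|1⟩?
(0.3228, 0, -0.9464)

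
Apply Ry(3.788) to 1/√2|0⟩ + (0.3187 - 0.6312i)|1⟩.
(-0.5268 + 0.5985i)|0⟩ + (0.5693 + 0.2005i)|1⟩

Ry(3.788) = [[cos(θ/2), −sin(θ/2)], [sin(θ/2), cos(θ/2)]]; θ = 3.788, cos(θ/2) ≈ -0.317606, sin(θ/2) ≈ 0.948223.
With a = amp(|0⟩) = 1/√2 and b = amp(|1⟩) = (0.3187 - 0.6312i):
new amp(|0⟩) = (-0.317606)·a + (-0.948223)·b = (-0.5268 + 0.5985i)
new amp(|1⟩) = (0.948223)·a + (-0.317606)·b = (0.5693 + 0.2005i)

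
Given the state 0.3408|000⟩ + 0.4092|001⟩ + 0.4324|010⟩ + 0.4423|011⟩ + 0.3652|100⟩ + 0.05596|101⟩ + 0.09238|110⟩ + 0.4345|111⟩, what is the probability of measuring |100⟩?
0.1334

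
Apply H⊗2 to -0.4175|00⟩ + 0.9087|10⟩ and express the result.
0.2456|00⟩ + 0.2456|01⟩ - 0.6631|10⟩ - 0.6631|11⟩

H⊗2 gives amp(|y⟩) = (1/2) Σ_x (−1)^(x·y) amp(|x⟩), where x·y is the number of positions in which both x and y have a 1.
|00⟩: (-0.4175 + 0.9087)/2 = 0.2456
|01⟩: (-0.4175 + 0.9087)/2 = 0.2456
|10⟩: (-0.4175 - 0.9087)/2 = -0.6631
|11⟩: (-0.4175 - 0.9087)/2 = -0.6631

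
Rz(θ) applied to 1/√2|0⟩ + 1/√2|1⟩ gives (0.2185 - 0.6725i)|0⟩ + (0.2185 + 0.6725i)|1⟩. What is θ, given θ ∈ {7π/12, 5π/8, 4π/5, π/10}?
4π/5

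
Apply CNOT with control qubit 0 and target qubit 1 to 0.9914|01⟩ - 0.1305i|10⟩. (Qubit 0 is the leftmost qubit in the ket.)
0.9914|01⟩ - 0.1305i|11⟩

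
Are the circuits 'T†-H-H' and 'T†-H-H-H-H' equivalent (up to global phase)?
Yes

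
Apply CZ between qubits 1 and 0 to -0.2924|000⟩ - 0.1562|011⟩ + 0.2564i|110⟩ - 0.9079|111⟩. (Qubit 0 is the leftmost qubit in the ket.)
-0.2924|000⟩ - 0.1562|011⟩ - 0.2564i|110⟩ + 0.9079|111⟩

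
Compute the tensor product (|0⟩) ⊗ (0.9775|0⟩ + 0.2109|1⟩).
0.9775|00⟩ + 0.2109|01⟩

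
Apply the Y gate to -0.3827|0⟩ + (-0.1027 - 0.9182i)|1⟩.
(-0.9182 + 0.1027i)|0⟩ - 0.3827i|1⟩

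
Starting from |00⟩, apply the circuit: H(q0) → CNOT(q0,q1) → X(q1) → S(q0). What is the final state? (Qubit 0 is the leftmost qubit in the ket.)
1/√2|01⟩ + (1/√2)i|10⟩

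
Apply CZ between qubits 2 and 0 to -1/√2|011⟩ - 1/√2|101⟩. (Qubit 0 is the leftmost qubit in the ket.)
-1/√2|011⟩ + 1/√2|101⟩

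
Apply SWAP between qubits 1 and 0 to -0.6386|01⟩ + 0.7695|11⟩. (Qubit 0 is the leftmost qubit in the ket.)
-0.6386|10⟩ + 0.7695|11⟩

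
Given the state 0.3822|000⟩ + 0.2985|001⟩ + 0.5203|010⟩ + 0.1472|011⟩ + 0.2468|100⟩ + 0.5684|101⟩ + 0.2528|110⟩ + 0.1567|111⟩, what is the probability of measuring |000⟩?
0.1461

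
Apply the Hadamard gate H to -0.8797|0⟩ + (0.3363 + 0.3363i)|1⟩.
(-0.3842 + 0.2378i)|0⟩ + (-0.8598 - 0.2378i)|1⟩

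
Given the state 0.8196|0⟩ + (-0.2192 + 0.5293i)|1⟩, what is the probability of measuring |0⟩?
0.6717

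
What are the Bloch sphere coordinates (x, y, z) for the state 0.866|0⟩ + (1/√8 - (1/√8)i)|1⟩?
(0.6124, -0.6124, 0.5)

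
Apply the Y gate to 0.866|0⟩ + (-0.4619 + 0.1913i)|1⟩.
(0.1913 + 0.4619i)|0⟩ + 0.866i|1⟩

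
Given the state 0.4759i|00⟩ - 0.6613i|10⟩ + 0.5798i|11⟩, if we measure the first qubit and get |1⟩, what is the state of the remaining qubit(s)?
-0.7519i|0⟩ + 0.6593i|1⟩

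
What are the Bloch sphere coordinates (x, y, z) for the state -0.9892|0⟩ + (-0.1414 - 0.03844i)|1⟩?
(0.2797, 0.07605, 0.957)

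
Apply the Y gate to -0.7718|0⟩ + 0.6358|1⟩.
-0.6358i|0⟩ - 0.7718i|1⟩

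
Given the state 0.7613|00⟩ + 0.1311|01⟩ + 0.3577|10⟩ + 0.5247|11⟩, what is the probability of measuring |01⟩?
0.01719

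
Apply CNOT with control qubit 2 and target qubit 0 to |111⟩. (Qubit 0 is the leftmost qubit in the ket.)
|011⟩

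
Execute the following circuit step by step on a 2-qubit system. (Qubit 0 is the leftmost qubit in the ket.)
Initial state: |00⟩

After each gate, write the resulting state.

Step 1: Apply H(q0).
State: 1/√2|00⟩ + 1/√2|10⟩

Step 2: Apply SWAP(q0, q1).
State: 1/√2|00⟩ + 1/√2|01⟩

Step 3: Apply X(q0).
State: 1/√2|10⟩ + 1/√2|11⟩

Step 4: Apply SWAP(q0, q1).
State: 1/√2|01⟩ + 1/√2|11⟩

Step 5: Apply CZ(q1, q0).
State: 1/√2|01⟩ - 1/√2|11⟩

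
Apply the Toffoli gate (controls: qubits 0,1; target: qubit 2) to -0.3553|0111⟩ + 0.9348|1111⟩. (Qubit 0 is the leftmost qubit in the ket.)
-0.3553|0111⟩ + 0.9348|1101⟩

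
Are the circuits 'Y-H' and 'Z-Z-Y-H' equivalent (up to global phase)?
Yes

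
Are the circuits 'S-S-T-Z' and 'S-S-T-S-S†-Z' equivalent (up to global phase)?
Yes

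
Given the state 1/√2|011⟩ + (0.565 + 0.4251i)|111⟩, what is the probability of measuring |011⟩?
1/2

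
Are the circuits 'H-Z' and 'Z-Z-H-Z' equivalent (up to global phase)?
Yes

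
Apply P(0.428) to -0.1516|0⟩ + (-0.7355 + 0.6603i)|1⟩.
-0.1516|0⟩ + (-0.9432 + 0.2955i)|1⟩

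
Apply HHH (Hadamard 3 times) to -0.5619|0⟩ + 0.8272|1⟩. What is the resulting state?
0.1876|0⟩ - 0.9822|1⟩

H² = I, so H^3 = H: a single Hadamard. With (a, b) = (-0.5619, 0.8272), H gives ((a + b)/√2, (a − b)/√2) = (0.1876, -0.9822).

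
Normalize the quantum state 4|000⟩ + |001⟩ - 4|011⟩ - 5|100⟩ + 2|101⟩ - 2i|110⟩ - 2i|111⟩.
0.4781|000⟩ + 0.1195|001⟩ - 0.4781|011⟩ - 0.5976|100⟩ + 0.239|101⟩ - 0.239i|110⟩ - 0.239i|111⟩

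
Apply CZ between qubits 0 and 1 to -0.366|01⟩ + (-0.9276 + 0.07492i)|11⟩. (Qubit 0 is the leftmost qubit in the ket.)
-0.366|01⟩ + (0.9276 - 0.07492i)|11⟩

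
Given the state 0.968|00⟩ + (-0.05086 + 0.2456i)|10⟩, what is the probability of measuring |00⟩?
0.937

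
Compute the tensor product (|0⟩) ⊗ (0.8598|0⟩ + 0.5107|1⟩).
0.8598|00⟩ + 0.5107|01⟩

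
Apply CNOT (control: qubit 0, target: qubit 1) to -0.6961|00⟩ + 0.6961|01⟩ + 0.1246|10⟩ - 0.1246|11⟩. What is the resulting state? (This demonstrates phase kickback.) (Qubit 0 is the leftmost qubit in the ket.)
-0.6961|00⟩ + 0.6961|01⟩ - 0.1246|10⟩ + 0.1246|11⟩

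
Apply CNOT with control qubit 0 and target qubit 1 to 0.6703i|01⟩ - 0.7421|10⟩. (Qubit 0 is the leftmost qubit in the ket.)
0.6703i|01⟩ - 0.7421|11⟩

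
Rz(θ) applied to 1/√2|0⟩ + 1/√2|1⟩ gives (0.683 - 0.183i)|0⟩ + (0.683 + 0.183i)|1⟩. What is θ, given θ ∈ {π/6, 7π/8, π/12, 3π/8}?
π/6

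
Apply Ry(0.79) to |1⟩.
-0.3848|0⟩ + 0.923|1⟩

Ry(0.79) = [[cos(θ/2), −sin(θ/2)], [sin(θ/2), cos(θ/2)]]; θ = 0.79, cos(θ/2) ≈ 0.922997, sin(θ/2) ≈ 0.384808.
With a = amp(|0⟩) = 0 and b = amp(|1⟩) = 1:
new amp(|0⟩) = (0.922997)·a + (-0.384808)·b = -0.3848
new amp(|1⟩) = (0.384808)·a + (0.922997)·b = 0.923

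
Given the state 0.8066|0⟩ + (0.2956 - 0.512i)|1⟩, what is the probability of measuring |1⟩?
0.3495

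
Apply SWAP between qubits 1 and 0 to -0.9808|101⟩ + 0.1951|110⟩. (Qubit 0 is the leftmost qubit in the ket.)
-0.9808|011⟩ + 0.1951|110⟩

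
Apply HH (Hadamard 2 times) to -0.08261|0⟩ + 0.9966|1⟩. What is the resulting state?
-0.08261|0⟩ + 0.9966|1⟩

H² = I, so an even number of Hadamards cancels: H^2 = I and the state is unchanged.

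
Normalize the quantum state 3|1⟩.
|1⟩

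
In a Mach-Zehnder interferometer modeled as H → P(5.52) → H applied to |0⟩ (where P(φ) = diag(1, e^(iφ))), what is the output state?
(0.8613 - 0.3456i)|0⟩ + (0.1387 + 0.3456i)|1⟩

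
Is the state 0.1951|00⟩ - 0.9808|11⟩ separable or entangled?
Entangled

Writing the state as a|00⟩ + b|01⟩ + c|10⟩ + d|11⟩, it is a product state iff ad − bc = 0.
Here (a, b, c, d) = (0.1951, 0, 0, -0.9808): ad − bc = (0.1951)(-0.9808) − (0)(0) = -0.1914 ≠ 0, so the state is entangled.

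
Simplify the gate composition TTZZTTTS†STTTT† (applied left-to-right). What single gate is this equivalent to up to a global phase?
T†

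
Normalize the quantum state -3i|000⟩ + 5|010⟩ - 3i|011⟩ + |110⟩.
-0.4523i|000⟩ + 0.7538|010⟩ - 0.4523i|011⟩ + 0.1508|110⟩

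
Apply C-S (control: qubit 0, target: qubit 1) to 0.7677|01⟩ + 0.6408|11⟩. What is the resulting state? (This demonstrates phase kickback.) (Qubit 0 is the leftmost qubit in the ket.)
0.7677|01⟩ + 0.6408i|11⟩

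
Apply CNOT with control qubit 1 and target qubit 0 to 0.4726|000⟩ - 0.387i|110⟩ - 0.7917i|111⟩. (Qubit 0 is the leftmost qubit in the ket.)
0.4726|000⟩ - 0.387i|010⟩ - 0.7917i|011⟩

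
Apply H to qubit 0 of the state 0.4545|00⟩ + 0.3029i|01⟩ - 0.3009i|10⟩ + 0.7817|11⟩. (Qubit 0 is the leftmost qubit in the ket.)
(0.3214 - 0.2128i)|00⟩ + (0.5527 + 0.2142i)|01⟩ + (0.3214 + 0.2128i)|10⟩ + (-0.5527 + 0.2142i)|11⟩

H on qubit 0 mixes each pair of kets that differ only in qubit 0: amplitudes (a, b) of (|…0…⟩, |…1…⟩) become ((a + b)/√2, (a − b)/√2). Kets absent from the input have amplitude 0.
(|00⟩, |10⟩): (a, b) = (0.4545, -0.3009i) → ((0.3214 - 0.2128i), (0.3214 + 0.2128i))
(|01⟩, |11⟩): (a, b) = (0.3029i, 0.7817) → ((0.5527 + 0.2142i), (-0.5527 + 0.2142i))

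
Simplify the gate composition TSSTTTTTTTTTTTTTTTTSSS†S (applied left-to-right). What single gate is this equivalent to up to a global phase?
T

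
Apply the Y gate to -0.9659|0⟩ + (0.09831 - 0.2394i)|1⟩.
(-0.2394 - 0.09831i)|0⟩ - 0.9659i|1⟩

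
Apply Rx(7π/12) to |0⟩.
0.6088|0⟩ - 0.7934i|1⟩

Rx(7π/12) = [[cos(θ/2), −i·sin(θ/2)], [−i·sin(θ/2), cos(θ/2)]]; θ = 7π/12, cos(θ/2) ≈ 0.608761, sin(θ/2) ≈ 0.793353.
With a = amp(|0⟩) = 1 and b = amp(|1⟩) = 0:
new amp(|0⟩) = (0.608761)·a + (-0.793353i)·b = 0.6088
new amp(|1⟩) = (-0.793353i)·a + (0.608761)·b = -0.7934i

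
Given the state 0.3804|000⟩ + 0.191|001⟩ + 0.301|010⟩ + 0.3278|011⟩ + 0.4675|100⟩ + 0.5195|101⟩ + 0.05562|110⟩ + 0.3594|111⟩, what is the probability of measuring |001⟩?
0.03648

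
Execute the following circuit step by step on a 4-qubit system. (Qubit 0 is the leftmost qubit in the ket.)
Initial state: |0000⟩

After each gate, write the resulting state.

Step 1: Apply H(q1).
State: 1/√2|0000⟩ + 1/√2|0100⟩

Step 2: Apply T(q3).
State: 1/√2|0000⟩ + 1/√2|0100⟩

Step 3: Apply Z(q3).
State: 1/√2|0000⟩ + 1/√2|0100⟩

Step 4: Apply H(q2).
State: 1/2|0000⟩ + 1/2|0010⟩ + 1/2|0100⟩ + 1/2|0110⟩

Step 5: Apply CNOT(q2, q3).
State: 1/2|0000⟩ + 1/2|0011⟩ + 1/2|0100⟩ + 1/2|0111⟩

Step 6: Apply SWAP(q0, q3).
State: 1/2|0000⟩ + 1/2|0100⟩ + 1/2|1010⟩ + 1/2|1110⟩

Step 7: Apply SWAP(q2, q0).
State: 1/2|0000⟩ + 1/2|0100⟩ + 1/2|1010⟩ + 1/2|1110⟩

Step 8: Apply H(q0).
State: 1/√8|0000⟩ + 1/√8|0010⟩ + 1/√8|0100⟩ + 1/√8|0110⟩ + 1/√8|1000⟩ - 1/√8|1010⟩ + 1/√8|1100⟩ - 1/√8|1110⟩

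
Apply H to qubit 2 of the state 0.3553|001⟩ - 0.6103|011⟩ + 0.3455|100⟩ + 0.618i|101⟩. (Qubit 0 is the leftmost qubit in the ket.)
0.2512|000⟩ - 0.2512|001⟩ - 0.4315|010⟩ + 0.4315|011⟩ + (0.2443 + 0.437i)|100⟩ + (0.2443 - 0.437i)|101⟩

H on qubit 2 mixes each pair of kets that differ only in qubit 2: amplitudes (a, b) of (|…0…⟩, |…1…⟩) become ((a + b)/√2, (a − b)/√2). Kets absent from the input have amplitude 0.
(|000⟩, |001⟩): (a, b) = (0, 0.3553) → (0.2512, -0.2512)
(|010⟩, |011⟩): (a, b) = (0, -0.6103) → (-0.4315, 0.4315)
(|100⟩, |101⟩): (a, b) = (0.3455, 0.618i) → ((0.2443 + 0.437i), (0.2443 - 0.437i))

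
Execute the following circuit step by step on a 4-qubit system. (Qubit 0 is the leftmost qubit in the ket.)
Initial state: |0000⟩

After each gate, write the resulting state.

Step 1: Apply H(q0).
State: 1/√2|0000⟩ + 1/√2|1000⟩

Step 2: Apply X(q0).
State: 1/√2|0000⟩ + 1/√2|1000⟩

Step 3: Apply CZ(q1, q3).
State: 1/√2|0000⟩ + 1/√2|1000⟩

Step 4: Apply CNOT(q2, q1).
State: 1/√2|0000⟩ + 1/√2|1000⟩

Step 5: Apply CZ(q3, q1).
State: 1/√2|0000⟩ + 1/√2|1000⟩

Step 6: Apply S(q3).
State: 1/√2|0000⟩ + 1/√2|1000⟩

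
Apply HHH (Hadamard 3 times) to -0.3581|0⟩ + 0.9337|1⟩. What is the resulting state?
0.407|0⟩ - 0.9134|1⟩

H² = I, so H^3 = H: a single Hadamard. With (a, b) = (-0.3581, 0.9337), H gives ((a + b)/√2, (a − b)/√2) = (0.407, -0.9134).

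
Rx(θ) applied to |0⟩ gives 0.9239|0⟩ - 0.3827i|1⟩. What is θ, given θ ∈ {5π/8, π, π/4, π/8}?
π/4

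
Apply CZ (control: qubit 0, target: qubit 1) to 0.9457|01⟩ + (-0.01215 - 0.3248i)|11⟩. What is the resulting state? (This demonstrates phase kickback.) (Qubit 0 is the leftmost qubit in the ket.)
0.9457|01⟩ + (0.01215 + 0.3248i)|11⟩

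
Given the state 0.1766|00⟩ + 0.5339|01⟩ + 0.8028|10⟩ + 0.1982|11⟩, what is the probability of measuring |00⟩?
0.03119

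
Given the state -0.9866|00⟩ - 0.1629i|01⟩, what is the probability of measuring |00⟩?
0.9734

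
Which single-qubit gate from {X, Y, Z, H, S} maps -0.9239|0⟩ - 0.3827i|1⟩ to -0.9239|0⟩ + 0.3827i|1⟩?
Z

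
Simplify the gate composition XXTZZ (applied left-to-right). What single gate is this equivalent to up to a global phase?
T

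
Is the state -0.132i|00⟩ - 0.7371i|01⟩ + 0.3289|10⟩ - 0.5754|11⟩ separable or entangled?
Entangled

Writing the state as a|00⟩ + b|01⟩ + c|10⟩ + d|11⟩, it is a product state iff ad − bc = 0.
Here (a, b, c, d) = (-0.132i, -0.7371i, 0.3289, -0.5754): ad − bc = (-0.132i)(-0.5754) − (-0.7371i)(0.3289) = 0.3184i ≠ 0, so the state is entangled.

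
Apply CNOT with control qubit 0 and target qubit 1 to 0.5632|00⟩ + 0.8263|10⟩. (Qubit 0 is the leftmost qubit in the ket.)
0.5632|00⟩ + 0.8263|11⟩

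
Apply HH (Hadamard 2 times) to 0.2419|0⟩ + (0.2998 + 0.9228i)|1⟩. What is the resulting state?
0.2419|0⟩ + (0.2998 + 0.9228i)|1⟩

H² = I, so an even number of Hadamards cancels: H^2 = I and the state is unchanged.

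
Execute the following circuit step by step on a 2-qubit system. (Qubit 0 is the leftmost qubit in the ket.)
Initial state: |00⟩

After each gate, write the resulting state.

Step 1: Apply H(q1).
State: 1/√2|00⟩ + 1/√2|01⟩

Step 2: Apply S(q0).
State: 1/√2|00⟩ + 1/√2|01⟩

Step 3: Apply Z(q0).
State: 1/√2|00⟩ + 1/√2|01⟩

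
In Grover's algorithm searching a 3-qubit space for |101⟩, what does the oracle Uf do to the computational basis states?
Uf|x⟩ = -|x⟩ if x = 101, else |x⟩ (phase flip on target)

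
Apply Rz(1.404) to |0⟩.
(0.7636 - 0.6457i)|0⟩

Rz(1.404) = [[e^(−iθ/2), 0], [0, e^(iθ/2)]] with e^(±iθ/2) = cos(θ/2) ± i·sin(θ/2); θ = 1.404, cos(θ/2) ≈ 0.763552, sin(θ/2) ≈ 0.645746.
With a = amp(|0⟩) = 1 and b = amp(|1⟩) = 0:
new amp(|0⟩) = (0.763552 - 0.645746i)·a = (0.7636 - 0.6457i)
new amp(|1⟩) = (0.763552 + 0.645746i)·b = 0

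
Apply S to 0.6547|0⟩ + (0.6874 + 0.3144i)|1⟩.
0.6547|0⟩ + (-0.3144 + 0.6874i)|1⟩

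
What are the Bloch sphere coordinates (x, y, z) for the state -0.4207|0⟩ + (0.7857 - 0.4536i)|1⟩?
(-0.6611, 0.3817, -0.6461)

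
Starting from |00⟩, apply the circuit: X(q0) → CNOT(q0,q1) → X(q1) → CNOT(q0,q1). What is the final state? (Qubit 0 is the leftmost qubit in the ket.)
|11⟩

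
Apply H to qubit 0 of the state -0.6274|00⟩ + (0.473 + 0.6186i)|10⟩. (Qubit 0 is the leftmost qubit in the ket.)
(-0.1092 + 0.4374i)|00⟩ + (-0.7781 - 0.4374i)|10⟩

H on qubit 0 mixes each pair of kets that differ only in qubit 0: amplitudes (a, b) of (|…0…⟩, |…1…⟩) become ((a + b)/√2, (a − b)/√2). Kets absent from the input have amplitude 0.
(|00⟩, |10⟩): (a, b) = (-0.6274, (0.473 + 0.6186i)) → ((-0.1092 + 0.4374i), (-0.7781 - 0.4374i))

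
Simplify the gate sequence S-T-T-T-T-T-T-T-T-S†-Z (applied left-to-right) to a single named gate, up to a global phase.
Z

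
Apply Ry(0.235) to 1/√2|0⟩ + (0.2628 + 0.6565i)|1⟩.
(0.6714 - 0.07696i)|0⟩ + (0.3439 + 0.652i)|1⟩

Ry(0.235) = [[cos(θ/2), −sin(θ/2)], [sin(θ/2), cos(θ/2)]]; θ = 0.235, cos(θ/2) ≈ 0.993105, sin(θ/2) ≈ 0.11723.
With a = amp(|0⟩) = 1/√2 and b = amp(|1⟩) = (0.2628 + 0.6565i):
new amp(|0⟩) = (0.993105)·a + (-0.11723)·b = (0.6714 - 0.07696i)
new amp(|1⟩) = (0.11723)·a + (0.993105)·b = (0.3439 + 0.652i)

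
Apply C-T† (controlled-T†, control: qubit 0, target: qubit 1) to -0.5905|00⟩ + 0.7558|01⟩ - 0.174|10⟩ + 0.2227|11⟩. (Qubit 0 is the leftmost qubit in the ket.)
-0.5905|00⟩ + 0.7558|01⟩ - 0.174|10⟩ + (0.1575 - 0.1575i)|11⟩

C-T† leaves the control-|0⟩ kets |00⟩, |01⟩ unchanged and applies T† to qubit 1 on the control-|1⟩ pair (|10⟩, |11⟩).
T† = [[1, 0], [0, (1/√2 - (1/√2)i)]].
With a = amp(|10⟩) = -0.174 and b = amp(|11⟩) = 0.2227:
new amp(|10⟩) = (1)·a = -0.174
new amp(|11⟩) = (1/√2 - (1/√2)i)·b = (0.1575 - 0.1575i)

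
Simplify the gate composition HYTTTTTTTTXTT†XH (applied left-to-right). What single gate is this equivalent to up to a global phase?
Y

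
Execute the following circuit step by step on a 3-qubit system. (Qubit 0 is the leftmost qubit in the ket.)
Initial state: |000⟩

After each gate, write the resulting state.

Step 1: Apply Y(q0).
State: i|100⟩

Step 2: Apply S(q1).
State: i|100⟩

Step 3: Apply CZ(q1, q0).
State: i|100⟩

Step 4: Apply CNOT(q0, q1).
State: i|110⟩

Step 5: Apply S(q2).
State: i|110⟩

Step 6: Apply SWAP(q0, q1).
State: i|110⟩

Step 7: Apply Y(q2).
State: -|111⟩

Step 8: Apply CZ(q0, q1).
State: |111⟩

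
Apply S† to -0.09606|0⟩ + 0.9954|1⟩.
-0.09606|0⟩ - 0.9954i|1⟩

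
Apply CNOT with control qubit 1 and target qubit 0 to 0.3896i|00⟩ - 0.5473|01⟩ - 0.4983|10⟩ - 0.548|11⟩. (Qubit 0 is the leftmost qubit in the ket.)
0.3896i|00⟩ - 0.548|01⟩ - 0.4983|10⟩ - 0.5473|11⟩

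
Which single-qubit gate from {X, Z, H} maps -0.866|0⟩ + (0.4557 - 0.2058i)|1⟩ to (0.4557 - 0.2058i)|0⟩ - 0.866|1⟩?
X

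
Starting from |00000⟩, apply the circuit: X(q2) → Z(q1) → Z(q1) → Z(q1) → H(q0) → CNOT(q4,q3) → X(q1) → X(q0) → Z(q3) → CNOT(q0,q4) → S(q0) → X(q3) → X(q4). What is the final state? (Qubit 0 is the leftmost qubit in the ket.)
1/√2|01111⟩ + (1/√2)i|11110⟩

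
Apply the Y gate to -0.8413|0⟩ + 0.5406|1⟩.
-0.5406i|0⟩ - 0.8413i|1⟩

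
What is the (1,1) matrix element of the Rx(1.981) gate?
0.5483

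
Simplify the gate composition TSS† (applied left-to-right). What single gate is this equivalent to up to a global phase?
T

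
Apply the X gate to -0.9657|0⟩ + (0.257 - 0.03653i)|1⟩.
(0.257 - 0.03653i)|0⟩ - 0.9657|1⟩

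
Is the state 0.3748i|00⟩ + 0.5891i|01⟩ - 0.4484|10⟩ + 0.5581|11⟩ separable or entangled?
Entangled

Writing the state as a|00⟩ + b|01⟩ + c|10⟩ + d|11⟩, it is a product state iff ad − bc = 0.
Here (a, b, c, d) = (0.3748i, 0.5891i, -0.4484, 0.5581): ad − bc = (0.3748i)(0.5581) − (0.5891i)(-0.4484) = 0.4733i ≠ 0, so the state is entangled.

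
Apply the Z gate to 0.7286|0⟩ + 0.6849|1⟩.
0.7286|0⟩ - 0.6849|1⟩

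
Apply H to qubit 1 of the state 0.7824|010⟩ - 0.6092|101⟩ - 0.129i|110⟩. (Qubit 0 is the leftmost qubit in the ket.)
0.5532|000⟩ - 0.5532|010⟩ - 0.09122i|100⟩ - 0.4308|101⟩ + 0.09122i|110⟩ - 0.4308|111⟩

H on qubit 1 mixes each pair of kets that differ only in qubit 1: amplitudes (a, b) of (|…0…⟩, |…1…⟩) become ((a + b)/√2, (a − b)/√2). Kets absent from the input have amplitude 0.
(|000⟩, |010⟩): (a, b) = (0, 0.7824) → (0.5532, -0.5532)
(|100⟩, |110⟩): (a, b) = (0, -0.129i) → (-0.09122i, 0.09122i)
(|101⟩, |111⟩): (a, b) = (-0.6092, 0) → (-0.4308, -0.4308)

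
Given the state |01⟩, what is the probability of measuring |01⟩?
1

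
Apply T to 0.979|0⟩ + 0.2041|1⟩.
0.979|0⟩ + (0.1443 + 0.1443i)|1⟩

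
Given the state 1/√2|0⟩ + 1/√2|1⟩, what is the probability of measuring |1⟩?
1/2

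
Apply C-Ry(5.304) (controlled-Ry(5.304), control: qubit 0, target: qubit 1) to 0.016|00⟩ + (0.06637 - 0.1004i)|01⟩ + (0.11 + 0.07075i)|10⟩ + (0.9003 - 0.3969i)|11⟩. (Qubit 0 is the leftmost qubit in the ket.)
0.016|00⟩ + (0.06637 - 0.1004i)|01⟩ + (-0.5205 + 0.1242i)|10⟩ + (-0.7428 + 0.3835i)|11⟩

C-Ry(5.304) leaves the control-|0⟩ kets |00⟩, |01⟩ unchanged and applies Ry(5.304) to qubit 1 on the control-|1⟩ pair (|10⟩, |11⟩).
Ry(5.304) = [[cos(θ/2), −sin(θ/2)], [sin(θ/2), cos(θ/2)]]; θ = 5.304, cos(θ/2) ≈ -0.882524, sin(θ/2) ≈ 0.470266.
With a = amp(|10⟩) = (0.11 + 0.07075i) and b = amp(|11⟩) = (0.9003 - 0.3969i):
new amp(|10⟩) = (-0.882524)·a + (-0.470266)·b = (-0.5205 + 0.1242i)
new amp(|11⟩) = (0.470266)·a + (-0.882524)·b = (-0.7428 + 0.3835i)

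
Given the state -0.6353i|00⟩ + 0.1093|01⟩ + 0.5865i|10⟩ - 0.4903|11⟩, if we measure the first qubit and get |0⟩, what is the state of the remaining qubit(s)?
-0.9855i|0⟩ + 0.1696|1⟩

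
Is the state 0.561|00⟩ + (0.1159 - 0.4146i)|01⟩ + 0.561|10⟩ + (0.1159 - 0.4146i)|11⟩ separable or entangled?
Separable

Writing the state as a|00⟩ + b|01⟩ + c|10⟩ + d|11⟩, it is a product state iff ad − bc = 0.
Here (a, b, c, d) = (0.561, (0.1159 - 0.4146i), 0.561, (0.1159 - 0.4146i)): ad − bc = (0.561)(0.1159 - 0.4146i) − (0.1159 - 0.4146i)(0.561) = 0, so the state is separable.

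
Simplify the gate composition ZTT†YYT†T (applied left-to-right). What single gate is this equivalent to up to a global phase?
Z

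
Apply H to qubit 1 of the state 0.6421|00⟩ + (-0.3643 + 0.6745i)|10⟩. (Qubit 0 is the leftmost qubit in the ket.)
0.454|00⟩ + 0.454|01⟩ + (-0.2576 + 0.4769i)|10⟩ + (-0.2576 + 0.4769i)|11⟩

H on qubit 1 mixes each pair of kets that differ only in qubit 1: amplitudes (a, b) of (|…0…⟩, |…1…⟩) become ((a + b)/√2, (a − b)/√2). Kets absent from the input have amplitude 0.
(|00⟩, |01⟩): (a, b) = (0.6421, 0) → (0.454, 0.454)
(|10⟩, |11⟩): (a, b) = ((-0.3643 + 0.6745i), 0) → ((-0.2576 + 0.4769i), (-0.2576 + 0.4769i))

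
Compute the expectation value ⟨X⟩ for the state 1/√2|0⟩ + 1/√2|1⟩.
1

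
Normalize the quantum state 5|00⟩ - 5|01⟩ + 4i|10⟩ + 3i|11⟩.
1/√3|00⟩ - 1/√3|01⟩ + 0.4619i|10⟩ + 0.3464i|11⟩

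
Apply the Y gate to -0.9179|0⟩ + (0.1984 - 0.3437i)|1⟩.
(-0.3437 - 0.1984i)|0⟩ - 0.9179i|1⟩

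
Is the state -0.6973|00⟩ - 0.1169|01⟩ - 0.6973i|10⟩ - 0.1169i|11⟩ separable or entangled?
Separable

Writing the state as a|00⟩ + b|01⟩ + c|10⟩ + d|11⟩, it is a product state iff ad − bc = 0.
Here (a, b, c, d) = (-0.6973, -0.1169, -0.6973i, -0.1169i): ad − bc = (-0.6973)(-0.1169i) − (-0.1169)(-0.6973i) = 0, so the state is separable.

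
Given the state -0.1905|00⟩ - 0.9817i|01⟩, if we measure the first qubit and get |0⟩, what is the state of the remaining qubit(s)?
-0.1905|0⟩ - 0.9817i|1⟩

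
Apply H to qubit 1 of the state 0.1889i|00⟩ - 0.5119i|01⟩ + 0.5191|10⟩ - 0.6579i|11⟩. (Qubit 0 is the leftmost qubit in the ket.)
-0.2284i|00⟩ + 0.4955i|01⟩ + (0.3671 - 0.4652i)|10⟩ + (0.3671 + 0.4652i)|11⟩

H on qubit 1 mixes each pair of kets that differ only in qubit 1: amplitudes (a, b) of (|…0…⟩, |…1…⟩) become ((a + b)/√2, (a − b)/√2). Kets absent from the input have amplitude 0.
(|00⟩, |01⟩): (a, b) = (0.1889i, -0.5119i) → (-0.2284i, 0.4955i)
(|10⟩, |11⟩): (a, b) = (0.5191, -0.6579i) → ((0.3671 - 0.4652i), (0.3671 + 0.4652i))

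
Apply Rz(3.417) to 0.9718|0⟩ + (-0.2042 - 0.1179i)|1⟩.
(-0.1334 - 0.9626i)|0⟩ + (0.1448 - 0.1861i)|1⟩

Rz(3.417) = [[e^(−iθ/2), 0], [0, e^(iθ/2)]] with e^(±iθ/2) = cos(θ/2) ± i·sin(θ/2); θ = 3.417, cos(θ/2) ≈ -0.137269, sin(θ/2) ≈ 0.990534.
With a = amp(|0⟩) = 0.9718 and b = amp(|1⟩) = (-0.2042 - 0.1179i):
new amp(|0⟩) = (-0.137269 - 0.990534i)·a = (-0.1334 - 0.9626i)
new amp(|1⟩) = (-0.137269 + 0.990534i)·b = (0.1448 - 0.1861i)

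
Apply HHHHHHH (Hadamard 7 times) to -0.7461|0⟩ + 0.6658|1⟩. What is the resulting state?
-0.05678|0⟩ - 0.9984|1⟩

H² = I, so H^7 = H: a single Hadamard. With (a, b) = (-0.7461, 0.6658), H gives ((a + b)/√2, (a − b)/√2) = (-0.05678, -0.9984).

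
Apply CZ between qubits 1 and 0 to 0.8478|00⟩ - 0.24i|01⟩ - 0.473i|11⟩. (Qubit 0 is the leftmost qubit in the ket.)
0.8478|00⟩ - 0.24i|01⟩ + 0.473i|11⟩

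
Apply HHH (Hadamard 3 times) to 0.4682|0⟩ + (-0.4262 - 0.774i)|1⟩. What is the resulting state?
(0.0297 - 0.5473i)|0⟩ + (0.6324 + 0.5473i)|1⟩

H² = I, so H^3 = H: a single Hadamard. With (a, b) = (0.4682, (-0.4262 - 0.774i)), H gives ((a + b)/√2, (a − b)/√2) = ((0.0297 - 0.5473i), (0.6324 + 0.5473i)).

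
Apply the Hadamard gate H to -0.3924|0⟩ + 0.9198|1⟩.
0.3729|0⟩ - 0.9279|1⟩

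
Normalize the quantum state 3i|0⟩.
i|0⟩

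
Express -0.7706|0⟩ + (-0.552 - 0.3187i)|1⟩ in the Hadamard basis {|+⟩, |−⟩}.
(-0.9352 - 0.2254i)|+⟩ + (-0.1546 + 0.2254i)|−⟩

With |ψ⟩ = α|0⟩ + β|1⟩, the Hadamard-basis coefficients are ⟨+|ψ⟩ = (α + β)/√2 and ⟨−|ψ⟩ = (α − β)/√2.
Here α = -0.7706, β = (-0.552 - 0.3187i): (α + β)/√2 = (-0.9352 - 0.2254i), (α − β)/√2 = (-0.1546 + 0.2254i).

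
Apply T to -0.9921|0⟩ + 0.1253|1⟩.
-0.9921|0⟩ + (0.0886 + 0.0886i)|1⟩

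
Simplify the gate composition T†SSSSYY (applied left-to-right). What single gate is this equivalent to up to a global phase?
T†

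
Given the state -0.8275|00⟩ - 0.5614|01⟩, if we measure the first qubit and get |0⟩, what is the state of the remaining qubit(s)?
-0.8275|0⟩ - 0.5614|1⟩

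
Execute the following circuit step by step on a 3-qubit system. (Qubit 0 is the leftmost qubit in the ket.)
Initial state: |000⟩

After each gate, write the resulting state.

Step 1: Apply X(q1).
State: |010⟩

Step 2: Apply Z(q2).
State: |010⟩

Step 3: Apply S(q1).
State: i|010⟩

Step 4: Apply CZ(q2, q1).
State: i|010⟩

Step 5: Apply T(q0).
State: i|010⟩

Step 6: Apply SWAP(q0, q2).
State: i|010⟩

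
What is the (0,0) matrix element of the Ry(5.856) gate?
-0.9773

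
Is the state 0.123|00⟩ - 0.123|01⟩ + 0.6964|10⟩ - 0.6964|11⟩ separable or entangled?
Separable

Writing the state as a|00⟩ + b|01⟩ + c|10⟩ + d|11⟩, it is a product state iff ad − bc = 0.
Here (a, b, c, d) = (0.123, -0.123, 0.6964, -0.6964): ad − bc = (0.123)(-0.6964) − (-0.123)(0.6964) = 0, so the state is separable.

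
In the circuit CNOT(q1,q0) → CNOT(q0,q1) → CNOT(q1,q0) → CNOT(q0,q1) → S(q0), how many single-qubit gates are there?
1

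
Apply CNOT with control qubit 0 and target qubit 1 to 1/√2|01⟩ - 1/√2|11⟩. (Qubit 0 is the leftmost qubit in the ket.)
1/√2|01⟩ - 1/√2|10⟩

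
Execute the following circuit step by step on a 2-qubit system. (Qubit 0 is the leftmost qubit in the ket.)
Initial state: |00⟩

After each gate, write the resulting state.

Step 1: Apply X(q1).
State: |01⟩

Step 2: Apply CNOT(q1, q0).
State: |11⟩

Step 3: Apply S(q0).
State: i|11⟩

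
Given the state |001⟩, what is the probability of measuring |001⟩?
1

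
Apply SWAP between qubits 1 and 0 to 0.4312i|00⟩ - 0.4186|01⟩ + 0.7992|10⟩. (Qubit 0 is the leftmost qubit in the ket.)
0.4312i|00⟩ + 0.7992|01⟩ - 0.4186|10⟩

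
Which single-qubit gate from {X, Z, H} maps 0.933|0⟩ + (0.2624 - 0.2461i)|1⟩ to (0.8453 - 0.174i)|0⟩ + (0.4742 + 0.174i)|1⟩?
H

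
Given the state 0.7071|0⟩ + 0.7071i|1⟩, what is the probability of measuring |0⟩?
0.5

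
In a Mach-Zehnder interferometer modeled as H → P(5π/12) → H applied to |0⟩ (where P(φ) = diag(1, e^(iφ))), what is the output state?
(0.6294 + 0.483i)|0⟩ + (0.3706 - 0.483i)|1⟩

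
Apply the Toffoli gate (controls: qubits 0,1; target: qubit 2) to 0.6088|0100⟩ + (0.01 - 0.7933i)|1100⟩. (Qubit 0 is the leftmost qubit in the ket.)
0.6088|0100⟩ + (0.01 - 0.7933i)|1110⟩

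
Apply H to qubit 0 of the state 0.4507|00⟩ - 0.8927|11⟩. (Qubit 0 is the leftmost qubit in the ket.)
0.3187|00⟩ - 0.6312|01⟩ + 0.3187|10⟩ + 0.6312|11⟩

H on qubit 0 mixes each pair of kets that differ only in qubit 0: amplitudes (a, b) of (|…0…⟩, |…1…⟩) become ((a + b)/√2, (a − b)/√2). Kets absent from the input have amplitude 0.
(|00⟩, |10⟩): (a, b) = (0.4507, 0) → (0.3187, 0.3187)
(|01⟩, |11⟩): (a, b) = (0, -0.8927) → (-0.6312, 0.6312)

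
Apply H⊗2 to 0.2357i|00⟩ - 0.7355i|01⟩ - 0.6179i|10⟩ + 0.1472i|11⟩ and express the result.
-0.4853i|00⟩ + 0.1031i|01⟩ - 0.01455i|10⟩ + 0.8682i|11⟩

H⊗2 gives amp(|y⟩) = (1/2) Σ_x (−1)^(x·y) amp(|x⟩), where x·y is the number of positions in which both x and y have a 1.
|00⟩: (0.2357i - 0.7355i - 0.6179i + 0.1472i)/2 = -0.4853i
|01⟩: (0.2357i + 0.7355i - 0.6179i - 0.1472i)/2 = 0.1031i
|10⟩: (0.2357i - 0.7355i + 0.6179i - 0.1472i)/2 = -0.01455i
|11⟩: (0.2357i + 0.7355i + 0.6179i + 0.1472i)/2 = 0.8682i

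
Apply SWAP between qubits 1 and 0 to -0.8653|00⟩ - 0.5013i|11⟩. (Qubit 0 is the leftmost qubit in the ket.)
-0.8653|00⟩ - 0.5013i|11⟩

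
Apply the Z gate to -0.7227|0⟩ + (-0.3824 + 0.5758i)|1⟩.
-0.7227|0⟩ + (0.3824 - 0.5758i)|1⟩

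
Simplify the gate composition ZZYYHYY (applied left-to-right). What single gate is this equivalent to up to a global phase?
H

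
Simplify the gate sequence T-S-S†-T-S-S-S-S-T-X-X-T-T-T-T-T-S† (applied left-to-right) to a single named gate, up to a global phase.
S†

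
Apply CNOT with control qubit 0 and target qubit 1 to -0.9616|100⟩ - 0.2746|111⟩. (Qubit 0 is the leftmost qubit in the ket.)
-0.2746|101⟩ - 0.9616|110⟩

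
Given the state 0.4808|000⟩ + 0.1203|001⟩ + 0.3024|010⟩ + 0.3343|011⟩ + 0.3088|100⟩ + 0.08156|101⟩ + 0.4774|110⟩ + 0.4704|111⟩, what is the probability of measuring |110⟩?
0.2279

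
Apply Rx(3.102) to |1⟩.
-0.9998i|0⟩ + 0.0198|1⟩

Rx(3.102) = [[cos(θ/2), −i·sin(θ/2)], [−i·sin(θ/2), cos(θ/2)]]; θ = 3.102, cos(θ/2) ≈ 0.019795, sin(θ/2) ≈ 0.999804.
With a = amp(|0⟩) = 0 and b = amp(|1⟩) = 1:
new amp(|0⟩) = (0.019795)·a + (-0.999804i)·b = -0.9998i
new amp(|1⟩) = (-0.999804i)·a + (0.019795)·b = 0.0198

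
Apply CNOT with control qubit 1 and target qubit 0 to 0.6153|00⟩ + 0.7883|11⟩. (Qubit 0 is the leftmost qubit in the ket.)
0.6153|00⟩ + 0.7883|01⟩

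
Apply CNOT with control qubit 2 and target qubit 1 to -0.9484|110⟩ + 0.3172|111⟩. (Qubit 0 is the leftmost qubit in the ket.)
0.3172|101⟩ - 0.9484|110⟩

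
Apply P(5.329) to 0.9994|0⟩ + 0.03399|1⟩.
0.9994|0⟩ + (0.01966 - 0.02773i)|1⟩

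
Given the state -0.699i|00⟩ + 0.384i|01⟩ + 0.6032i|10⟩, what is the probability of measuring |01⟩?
0.1475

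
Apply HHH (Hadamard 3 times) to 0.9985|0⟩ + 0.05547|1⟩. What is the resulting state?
0.7453|0⟩ + 0.6668|1⟩

H² = I, so H^3 = H: a single Hadamard. With (a, b) = (0.9985, 0.05547), H gives ((a + b)/√2, (a − b)/√2) = (0.7453, 0.6668).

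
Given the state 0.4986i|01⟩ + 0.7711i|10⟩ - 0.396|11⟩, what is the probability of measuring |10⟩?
0.5946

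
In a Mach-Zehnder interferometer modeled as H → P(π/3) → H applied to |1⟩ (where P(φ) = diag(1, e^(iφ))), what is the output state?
(0.25 - 0.433i)|0⟩ + (0.75 + 0.433i)|1⟩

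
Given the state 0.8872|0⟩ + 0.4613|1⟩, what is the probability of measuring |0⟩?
0.7871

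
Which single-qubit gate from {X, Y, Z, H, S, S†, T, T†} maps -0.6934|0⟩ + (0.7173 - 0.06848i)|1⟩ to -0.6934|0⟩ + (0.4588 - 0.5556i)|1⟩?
T†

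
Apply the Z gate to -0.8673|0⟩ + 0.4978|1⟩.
-0.8673|0⟩ - 0.4978|1⟩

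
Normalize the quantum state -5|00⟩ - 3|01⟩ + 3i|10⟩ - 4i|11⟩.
-0.6509|00⟩ - 0.3906|01⟩ + 0.3906i|10⟩ - 0.5208i|11⟩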